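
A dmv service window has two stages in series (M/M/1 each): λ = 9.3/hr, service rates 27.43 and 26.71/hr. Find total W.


Each node sees arrival rate λ = 9.3/hr (tandem ⇒ throughput preserved).
W₁ = 1/(μ₁−λ) = 1/(27.43−9.3) = 0.05516 hr
W₂ = 1/(μ₂−λ) = 1/(26.71−9.3) = 0.05744 hr
W_total = W₁ + W₂ = 0.05516 + 0.05744 = 0.11260 hr

Final: 0.11260 hr


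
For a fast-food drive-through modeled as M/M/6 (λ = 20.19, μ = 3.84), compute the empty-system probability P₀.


a = λ/μ = 20.19/3.84 = 5.2578; ρ = a/c = 0.8763
Σ_{k=0}^{5} a^k/k! (terms k=0..5) = 1.00000 + 5.25781 + 13.82230 + 24.22501 + 31.84265 + 33.48453 = 109.63230
Tail: a^6/(6!(1−ρ)) = 21126.64659/(720·0.1237) = 237.21147
P₀ = 1/(109.63230 + 237.21147) = 1/346.84377 = 0.002883

Final: 0.002883


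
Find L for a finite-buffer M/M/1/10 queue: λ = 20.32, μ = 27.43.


ρ = 20.32/27.43 = 0.7408
L = ρ[1 − (K+1)ρ^K + Kρ^(K+1)] / [(1−ρ)(1−ρ^(K+1))]
Numerator: 0.7408·(1 − 11·0.049771 + 10·0.036870) = 0.608355
Denominator: (0.2592)·(0.963130) = 0.249648
L = 0.608355/0.249648 = 2.4368

Final: 2.4368


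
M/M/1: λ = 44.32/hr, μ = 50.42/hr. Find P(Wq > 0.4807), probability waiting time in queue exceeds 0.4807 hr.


ρ = 44.32/50.42 = 0.8790
P(Wq > t) = ρ·e^{−(μ−λ)t} = 0.8790·e^{−2.9323}
= 0.8790·0.053276 = 0.046830

Final: 0.046830


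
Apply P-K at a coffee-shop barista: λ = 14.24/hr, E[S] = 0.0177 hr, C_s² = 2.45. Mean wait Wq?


ρ = λ·E[S] = 14.24·0.0177 = 0.2520
E[S²] = E[S]²(1+C_s²) = 0.0177²·(1+2.45) = 0.001081
Wq = λ·E[S²]/(2(1−ρ)) = 14.24·0.001081/(2·0.7480) = 0.01029 hr

Final: 0.01029 hr


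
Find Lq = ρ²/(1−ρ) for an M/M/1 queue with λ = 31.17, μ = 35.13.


ρ = 31.17/35.13 = 0.8873
Lq = ρ²/(1−ρ) = 0.7873/0.1127 = 6.9839

Final: 6.9839


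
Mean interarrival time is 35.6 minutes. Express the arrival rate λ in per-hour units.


λ = 1/(interarrival time) in consistent units.
1 hour = 60 min, so λ = 60/35.6 = 1.6854 per hour

Final: 1.6854 /hr


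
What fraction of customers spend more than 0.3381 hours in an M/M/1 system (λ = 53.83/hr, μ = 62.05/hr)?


W ~ Exponential(μ−λ) for M/M/1.
μ − λ = 62.05 − 53.83 = 8.2200
P(W > t) = e^{−(μ−λ)t} = e^{−2.7792} = 0.062089

Final: 0.062089


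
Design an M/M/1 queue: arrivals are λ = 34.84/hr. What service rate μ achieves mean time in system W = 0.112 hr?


W = 1/(μ−λ) ⇒ μ − λ = 1/W = 1/0.112 = 8.9286
μ = λ + 1/W = 34.84 + 8.9286 = 43.7686 per hr

Final: 43.7686 /hr


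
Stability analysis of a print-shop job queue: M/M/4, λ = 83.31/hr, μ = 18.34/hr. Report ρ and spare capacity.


Total capacity cμ = 4·18.34 = 73.36/hr
ρ = λ/(cμ) = 83.31/73.36 = 1.1356
Stable ⇔ ρ < 1: NO
Spare capacity = cμ − λ = 73.36 − 83.31 = -9.95/hr

Final: ρ = 1.1356; unstable; margin = -9.95/hr


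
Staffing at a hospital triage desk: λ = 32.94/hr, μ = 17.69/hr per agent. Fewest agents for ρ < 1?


Stability requires cμ > λ ⇔ c > λ/μ.
λ/μ = 32.94/17.69 = 1.8621
Minimum integer c = ⌊1.8621⌋ + 1 = 2
Check: 2·17.69 = 35.38 > 32.94, while 1·17.69 = 17.69 ≤ 32.94

Final: 2 servers


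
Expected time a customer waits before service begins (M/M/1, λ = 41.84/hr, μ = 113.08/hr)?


ρ = 41.84/113.08 = 0.3700
Wq = ρ/(μ−λ) = 0.3700/(113.08 − 41.84) = 0.3700/71.24 = 0.005194 hr

Final: 0.005194 hr


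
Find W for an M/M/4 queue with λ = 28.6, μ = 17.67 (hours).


a = 1.6186; ρ = 0.4046; P₀ = 0.195486
Lq = P₀·a^c·ρ/(c!(1−ρ)²) = 0.06382
Wq = Lq/λ = 0.06382/28.6 = 0.002231 hr
W = Wq + 1/μ = 0.002231 + 0.05659 = 0.05882 hr

Final: 0.05882 hr


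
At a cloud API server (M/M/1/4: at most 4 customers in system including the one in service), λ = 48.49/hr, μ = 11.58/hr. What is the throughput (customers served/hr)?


ρ = 4.1874; P_K = (1−ρ)ρ^4/(1−ρ^5) = 0.761780
λ_eff = λ(1 − P_K) = 48.49·(1 − 0.761780) = 48.49·0.238220 = 11.5513 /hr

Final: 11.5513 /hr


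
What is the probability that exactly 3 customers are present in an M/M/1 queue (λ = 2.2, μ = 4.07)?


ρ = 2.2/4.07 = 0.5405
P_n = (1−ρ)·ρ^n = (1 − 0.5405)·0.5405^3 = 0.4595·0.157937 = 0.072566

Final: 0.072566


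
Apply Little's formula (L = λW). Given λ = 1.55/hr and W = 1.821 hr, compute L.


L = λW = 1.55·1.821 = 2.8226

Final: 2.8226


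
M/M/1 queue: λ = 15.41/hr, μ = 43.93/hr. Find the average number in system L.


ρ = λ/μ = 15.41/43.93 = 0.3508
L = ρ/(1−ρ) = 0.3508/(1 − 0.3508) = 0.3508/0.6492 = 0.5403

Final: 0.5403


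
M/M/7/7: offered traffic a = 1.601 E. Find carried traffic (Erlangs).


B(7,1.601) = 0.001079 (Erlang-B)
Carried load = a(1 − B) = 1.601·(1 − 0.001079) = 1.601·0.998921 = 1.5993 E

Final: 1.5993 Erlangs


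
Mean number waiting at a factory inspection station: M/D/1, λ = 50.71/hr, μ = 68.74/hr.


ρ = 50.71/68.74 = 0.7377
M/D/1: Lq = ρ²/(2(1−ρ)) = 0.5442/(2·0.2623) = 1.03741

Final: 1.03741


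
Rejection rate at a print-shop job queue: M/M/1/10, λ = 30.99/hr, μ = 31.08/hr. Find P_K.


ρ = λ/μ = 30.99/31.08 = 0.9971
P_K = (1−ρ)ρ^K/(1−ρ^(K+1)) = (0.002896·0.971417)/(1 − 0.968604)
= 0.002813/0.031396 = 0.089597

Final: 0.089597


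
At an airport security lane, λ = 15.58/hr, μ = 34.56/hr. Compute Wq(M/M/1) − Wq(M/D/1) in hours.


ρ = 15.58/34.56 = 0.4508
Wq(M/M/1) = ρ/(μ−λ) = 0.4508/18.98 = 0.02375 hr
Wq(M/D/1) = ρ/(2(μ−λ)) = 0.01188 hr
Savings = 0.02375 − 0.01188 = 0.01188 hr

Final: 0.01188 hr


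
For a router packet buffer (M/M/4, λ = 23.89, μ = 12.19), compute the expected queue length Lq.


a = λ/μ = 1.9598; ρ = a/4 = 0.4900
P₀ = 0.136242
Lq = P₀·a^c·ρ / (c!·(1−ρ)²) = 0.136242·14.75196·0.4900/(24·0.26015)
= 0.15772

Final: 0.15772


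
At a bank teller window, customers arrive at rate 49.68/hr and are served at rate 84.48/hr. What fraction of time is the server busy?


ρ = λ/μ = 49.68/84.48 = 0.5881

Final: 0.5881


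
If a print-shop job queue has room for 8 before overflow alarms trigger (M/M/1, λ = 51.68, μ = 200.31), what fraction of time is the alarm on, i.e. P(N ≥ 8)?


ρ = 51.68/200.31 = 0.2580
P(N ≥ n) = ρ^n = 0.2580^8 = 0.00001963

Final: 0.00001963


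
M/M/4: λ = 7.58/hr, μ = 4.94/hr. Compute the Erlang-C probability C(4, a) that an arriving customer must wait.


a = λ/μ = 1.5344; ρ = a/4 = 0.3836
P₀ = 0.213290 (from M/M/c formula)
C(c,a) = [a^c/(c!(1−ρ))]·P₀ = [5.54331/(24·0.6164)]·0.213290
= 0.37471·0.213290 = 0.079922

Final: 0.079922


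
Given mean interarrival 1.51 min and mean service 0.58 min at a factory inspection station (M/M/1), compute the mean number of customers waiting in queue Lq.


λ = 60/1.51 = 39.7351 /hr
μ = 60/0.58 = 103.4483 /hr
ρ = λ/μ = 39.7351/103.4483 = 0.3841
Lq = ρ²/(1−ρ) = 0.1475/0.6159 = 0.2395

Final: 0.2395


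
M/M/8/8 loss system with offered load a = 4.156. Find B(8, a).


B(c,a) = (a^c/c!) / Σ_{k=0}^{c} a^k/k!
a^8/8! = 2.207414
Σ terms (k=0..8): 1.00000 + 4.15600 + 8.63617 + 11.96397 + 12.43057 + 10.33229 + 7.15683 + 4.24911 + 2.20741 = 62.132350
B = 2.207414/62.132350 = 0.035528

Final: 0.035528


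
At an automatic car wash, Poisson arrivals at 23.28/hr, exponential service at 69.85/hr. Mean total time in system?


W = 1/(μ−λ) = 1/(69.85 − 23.28) = 1/46.57 = 0.02147 hr

Final: 0.02147 hr


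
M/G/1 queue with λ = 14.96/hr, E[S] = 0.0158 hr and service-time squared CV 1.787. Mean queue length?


ρ = λ·E[S] = 14.96·0.0158 = 0.2364
Lq = ρ²(1+C_s²)/(2(1−ρ)) = 0.05587·(1+1.787)/(2·0.7636)
= 0.05587·2.7870/1.5273 = 0.10195

Final: 0.10195


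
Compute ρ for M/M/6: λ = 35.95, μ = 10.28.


ρ = λ/(cμ) = 35.95/(6·10.28) = 35.95/61.68 = 0.5828

Final: 0.5828


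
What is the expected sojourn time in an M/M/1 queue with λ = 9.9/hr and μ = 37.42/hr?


W = 1/(μ−λ) = 1/(37.42 − 9.9) = 1/27.52 = 0.03634 hr

Final: 0.03634 hr


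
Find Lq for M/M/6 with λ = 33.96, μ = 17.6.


a = λ/μ = 1.9295; ρ = a/6 = 0.3216
P₀ = 0.145042
Lq = P₀·a^c·ρ / (c!·(1−ρ)²) = 0.145042·51.60955·0.3216/(720·0.46024)
= 0.007265

Final: 0.007265


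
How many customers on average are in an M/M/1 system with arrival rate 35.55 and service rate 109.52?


ρ = λ/μ = 35.55/109.52 = 0.3246
L = ρ/(1−ρ) = 0.3246/(1 − 0.3246) = 0.3246/0.6754 = 0.4806

Final: 0.4806


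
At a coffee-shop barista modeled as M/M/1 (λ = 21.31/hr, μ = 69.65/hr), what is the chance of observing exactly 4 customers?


ρ = 21.31/69.65 = 0.3060
P_n = (1−ρ)·ρ^n = (1 − 0.3060)·0.3060^4 = 0.6940·0.008763 = 0.006082

Final: 0.006082


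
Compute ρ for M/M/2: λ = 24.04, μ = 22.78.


ρ = λ/(cμ) = 24.04/(2·22.78) = 24.04/45.56 = 0.5277

Final: 0.5277


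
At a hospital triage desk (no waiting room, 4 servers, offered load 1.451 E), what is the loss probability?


B(c,a) = (a^c/c!) / Σ_{k=0}^{c} a^k/k!
a^4/4! = 0.184696
Σ terms (k=0..4): 1.00000 + 1.45100 + 1.05270 + 0.50916 + 0.18470 = 4.197553
B = 0.184696/4.197553 = 0.044001

Final: 0.044001


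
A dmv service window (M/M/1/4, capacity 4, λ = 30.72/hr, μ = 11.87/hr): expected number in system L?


ρ = 30.72/11.87 = 2.5880
L = ρ[1 − (K+1)ρ^K + Kρ^(K+1)] / [(1−ρ)(1−ρ^(K+1))]
Numerator: 2.5880·(1 − 5·44.862345 + 4·116.105411) = 624.001415
Denominator: (-1.5880)·(-115.105411) = 182.791660
L = 624.001415/182.791660 = 3.4137

Final: 3.4137


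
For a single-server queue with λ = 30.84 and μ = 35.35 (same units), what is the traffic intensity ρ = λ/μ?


ρ = λ/μ = 30.84/35.35 = 0.8724

Final: 0.8724


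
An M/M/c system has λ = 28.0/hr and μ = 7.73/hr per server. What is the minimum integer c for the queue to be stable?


Stability requires cμ > λ ⇔ c > λ/μ.
λ/μ = 28.0/7.73 = 3.6223
Minimum integer c = ⌊3.6223⌋ + 1 = 4
Check: 4·7.73 = 30.92 > 28.0, while 3·7.73 = 23.19 ≤ 28.0

Final: 4 servers


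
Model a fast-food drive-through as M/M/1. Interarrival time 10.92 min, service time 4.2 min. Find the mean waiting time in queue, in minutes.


λ = 60/10.92 = 5.4945 /hr
μ = 60/4.2 = 14.2857 /hr
ρ = λ/μ = 5.4945/14.2857 = 0.3846
Wq = ρ/(μ−λ) = 0.3846/(14.2857−5.4945) = 0.04375 hr
In minutes: 0.04375·60 = 2.625 min

Final: 2.625 min


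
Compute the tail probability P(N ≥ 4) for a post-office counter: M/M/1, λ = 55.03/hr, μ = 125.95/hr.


ρ = 55.03/125.95 = 0.4369
P(N ≥ n) = ρ^n = 0.4369^4 = 0.036442

Final: 0.036442


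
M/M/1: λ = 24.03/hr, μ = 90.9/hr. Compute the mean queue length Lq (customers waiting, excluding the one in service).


ρ = 24.03/90.9 = 0.2644
Lq = ρ²/(1−ρ) = 0.06988/0.7356 = 0.09500

Final: 0.09500


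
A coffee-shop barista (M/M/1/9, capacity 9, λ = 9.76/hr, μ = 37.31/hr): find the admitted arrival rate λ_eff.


ρ = 0.2616; P_K = (1−ρ)ρ^9/(1−ρ^10) = 0.000004236
λ_eff = λ(1 − P_K) = 9.76·(1 − 0.000004236) = 9.76·0.999996 = 9.7600 /hr

Final: 9.7600 /hr


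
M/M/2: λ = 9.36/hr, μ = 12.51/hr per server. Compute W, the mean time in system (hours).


a = 0.7482; ρ = 0.3741; P₀ = 0.455497
Lq = P₀·a^c·ρ/(c!(1−ρ)²) = 0.12175
Wq = Lq/λ = 0.12175/9.36 = 0.01301 hr
W = Wq + 1/μ = 0.01301 + 0.07994 = 0.09294 hr

Final: 0.09294 hr


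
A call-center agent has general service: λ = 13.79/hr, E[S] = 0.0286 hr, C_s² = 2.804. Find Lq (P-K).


ρ = λ·E[S] = 13.79·0.0286 = 0.3944
Lq = ρ²(1+C_s²)/(2(1−ρ)) = 0.1555·(1+2.804)/(2·0.6056)
= 0.1555·3.8040/1.2112 = 0.48852

Final: 0.48852


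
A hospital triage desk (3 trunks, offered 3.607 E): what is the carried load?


B(3,3.607) = 0.413097 (Erlang-B)
Carried load = a(1 − B) = 3.607·(1 − 0.413097) = 3.607·0.586903 = 2.1170 E

Final: 2.1170 Erlangs


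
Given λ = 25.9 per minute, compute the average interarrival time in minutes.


Mean interarrival time = 1/λ = 1/25.9 minute = 0.03861 minute
In minutes: 0.03861 × 1 = 0.03861 min

Final: 0.03861 min


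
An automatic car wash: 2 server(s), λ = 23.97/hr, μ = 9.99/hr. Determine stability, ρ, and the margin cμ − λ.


Total capacity cμ = 2·9.99 = 19.98/hr
ρ = λ/(cμ) = 23.97/19.98 = 1.1997
Stable ⇔ ρ < 1: NO
Spare capacity = cμ − λ = 19.98 − 23.97 = -3.99/hr

Final: ρ = 1.1997; unstable; margin = -3.99/hr


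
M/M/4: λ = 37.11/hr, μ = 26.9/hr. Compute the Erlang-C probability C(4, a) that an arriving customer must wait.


a = λ/μ = 1.3796; ρ = a/4 = 0.3449
P₀ = 0.250056 (from M/M/c formula)
C(c,a) = [a^c/(c!(1−ρ))]·P₀ = [3.62205/(24·0.6551)]·0.250056
= 0.23037·0.250056 = 0.057606

Final: 0.057606


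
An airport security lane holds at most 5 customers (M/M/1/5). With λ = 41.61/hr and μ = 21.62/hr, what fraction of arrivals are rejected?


ρ = λ/μ = 41.61/21.62 = 1.9246
P_K = (1−ρ)ρ^K/(1−ρ^(K+1)) = (-0.9246·26.406457)/(1 − 50.822047)
= -24.415591/-49.822047 = 0.490056

Final: 0.490056


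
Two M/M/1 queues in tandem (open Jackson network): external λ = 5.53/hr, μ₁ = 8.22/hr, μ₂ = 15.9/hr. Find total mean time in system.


Each node sees arrival rate λ = 5.53/hr (tandem ⇒ throughput preserved).
W₁ = 1/(μ₁−λ) = 1/(8.22−5.53) = 0.37175 hr
W₂ = 1/(μ₂−λ) = 1/(15.9−5.53) = 0.09643 hr
W_total = W₁ + W₂ = 0.37175 + 0.09643 = 0.46818 hr

Final: 0.46818 hr


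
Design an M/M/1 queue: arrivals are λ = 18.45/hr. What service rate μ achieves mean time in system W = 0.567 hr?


W = 1/(μ−λ) ⇒ μ − λ = 1/W = 1/0.567 = 1.7637
μ = λ + 1/W = 18.45 + 1.7637 = 20.2137 per hr

Final: 20.2137 /hr


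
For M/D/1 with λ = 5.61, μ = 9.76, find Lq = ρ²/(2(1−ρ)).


ρ = 5.61/9.76 = 0.5748
M/D/1: Lq = ρ²/(2(1−ρ)) = 0.3304/(2·0.4252) = 0.38851

Final: 0.38851


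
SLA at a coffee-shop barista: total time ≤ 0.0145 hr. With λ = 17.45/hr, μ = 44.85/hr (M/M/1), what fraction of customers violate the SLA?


W ~ Exponential(μ−λ) for M/M/1.
μ − λ = 44.85 − 17.45 = 27.4000
P(W > t) = e^{−(μ−λ)t} = e^{−0.3973} = 0.672132

Final: 0.672132


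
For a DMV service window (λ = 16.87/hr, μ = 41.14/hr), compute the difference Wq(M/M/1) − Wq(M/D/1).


ρ = 16.87/41.14 = 0.4101
Wq(M/M/1) = ρ/(μ−λ) = 0.4101/24.27 = 0.01690 hr
Wq(M/D/1) = ρ/(2(μ−λ)) = 0.008448 hr
Savings = 0.01690 − 0.008448 = 0.008448 hr

Final: 0.008448 hr


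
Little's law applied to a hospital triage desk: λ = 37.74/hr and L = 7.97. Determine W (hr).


W = L/λ = 7.97/37.74 = 0.2112 hr

Final: 0.2112 hr


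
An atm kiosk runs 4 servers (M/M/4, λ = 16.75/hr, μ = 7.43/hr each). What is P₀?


a = λ/μ = 16.75/7.43 = 2.2544; ρ = a/c = 0.5636
Σ_{k=0}^{3} a^k/k! (terms k=0..3) = 1.00000 + 2.25437 + 2.54110 + 1.90953 = 7.70501
Tail: a^4/(4!(1−ρ)) = 25.82879/(24·0.4364) = 2.46605
P₀ = 1/(7.70501 + 2.46605) = 1/10.17106 = 0.098318

Final: 0.098318


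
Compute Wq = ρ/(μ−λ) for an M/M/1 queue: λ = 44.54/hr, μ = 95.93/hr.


ρ = 44.54/95.93 = 0.4643
Wq = ρ/(μ−λ) = 0.4643/(95.93 − 44.54) = 0.4643/51.39 = 0.009035 hr

Final: 0.009035 hr


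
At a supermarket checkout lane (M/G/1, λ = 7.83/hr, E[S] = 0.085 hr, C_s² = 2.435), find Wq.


ρ = λ·E[S] = 7.83·0.085 = 0.6656
E[S²] = E[S]²(1+C_s²) = 0.085²·(1+2.435) = 0.024818
Wq = λ·E[S²]/(2(1−ρ)) = 7.83·0.024818/(2·0.3344) = 0.29051 hr

Final: 0.29051 hr


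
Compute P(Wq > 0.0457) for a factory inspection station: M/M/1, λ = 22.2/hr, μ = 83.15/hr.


ρ = 22.2/83.15 = 0.2670
P(Wq > t) = ρ·e^{−(μ−λ)t} = 0.2670·e^{−2.7854}
= 0.2670·0.061703 = 0.016474

Final: 0.016474


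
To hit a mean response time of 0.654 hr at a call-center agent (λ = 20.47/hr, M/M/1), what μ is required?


W = 1/(μ−λ) ⇒ μ − λ = 1/W = 1/0.654 = 1.5291
μ = λ + 1/W = 20.47 + 1.5291 = 21.9991 per hr

Final: 21.9991 /hr


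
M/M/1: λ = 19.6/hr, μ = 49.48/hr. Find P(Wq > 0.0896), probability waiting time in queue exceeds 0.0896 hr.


ρ = 19.6/49.48 = 0.3961
P(Wq > t) = ρ·e^{−(μ−λ)t} = 0.3961·e^{−2.6772}
= 0.3961·0.068752 = 0.027234

Final: 0.027234


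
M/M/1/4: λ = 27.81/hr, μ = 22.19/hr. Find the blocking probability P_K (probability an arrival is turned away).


ρ = λ/μ = 27.81/22.19 = 1.2533
P_K = (1−ρ)ρ^K/(1−ρ^(K+1)) = (-0.2533·2.467032)/(1 − 3.091850)
= -0.624818/-2.091850 = 0.298692

Final: 0.298692


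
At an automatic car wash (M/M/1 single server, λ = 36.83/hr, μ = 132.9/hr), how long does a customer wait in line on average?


ρ = 36.83/132.9 = 0.2771
Wq = ρ/(μ−λ) = 0.2771/(132.9 − 36.83) = 0.2771/96.07 = 0.002885 hr

Final: 0.002885 hr


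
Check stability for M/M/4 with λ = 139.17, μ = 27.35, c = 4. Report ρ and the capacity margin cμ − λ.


Total capacity cμ = 4·27.35 = 109.40/hr
ρ = λ/(cμ) = 139.17/109.40 = 1.2721
Stable ⇔ ρ < 1: NO
Spare capacity = cμ − λ = 109.40 − 139.17 = -29.77/hr

Final: ρ = 1.2721; unstable; margin = -29.77/hr


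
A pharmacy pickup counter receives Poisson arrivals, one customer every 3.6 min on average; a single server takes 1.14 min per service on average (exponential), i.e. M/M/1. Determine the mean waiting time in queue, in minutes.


λ = 60/3.6 = 16.6667 /hr
μ = 60/1.14 = 52.6316 /hr
ρ = λ/μ = 16.6667/52.6316 = 0.3167
Wq = ρ/(μ−λ) = 0.3167/(52.6316−16.6667) = 0.008805 hr
In minutes: 0.008805·60 = 0.5283 min

Final: 0.5283 min


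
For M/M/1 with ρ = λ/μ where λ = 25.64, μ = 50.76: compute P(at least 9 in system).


ρ = 25.64/50.76 = 0.5051
P(N ≥ n) = ρ^n = 0.5051^9 = 0.002141

Final: 0.002141


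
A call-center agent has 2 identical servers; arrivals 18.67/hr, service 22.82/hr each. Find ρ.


ρ = λ/(cμ) = 18.67/(2·22.82) = 18.67/45.64 = 0.4091

Final: 0.4091


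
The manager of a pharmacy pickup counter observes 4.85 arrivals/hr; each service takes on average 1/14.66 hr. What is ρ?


ρ = λ/μ = 4.85/14.66 = 0.3308

Final: 0.3308


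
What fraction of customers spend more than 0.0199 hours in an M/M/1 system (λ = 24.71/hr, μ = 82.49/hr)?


W ~ Exponential(μ−λ) for M/M/1.
μ − λ = 82.49 − 24.71 = 57.7800
P(W > t) = e^{−(μ−λ)t} = e^{−1.1498} = 0.316693

Final: 0.316693


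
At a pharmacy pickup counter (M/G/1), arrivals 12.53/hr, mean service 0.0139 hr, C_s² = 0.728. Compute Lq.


ρ = λ·E[S] = 12.53·0.0139 = 0.1742
Lq = ρ²(1+C_s²)/(2(1−ρ)) = 0.03033·(1+0.728)/(2·0.8258)
= 0.03033·1.7280/1.6517 = 0.03174

Final: 0.03174


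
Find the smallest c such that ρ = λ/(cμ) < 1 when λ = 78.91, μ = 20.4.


Stability requires cμ > λ ⇔ c > λ/μ.
λ/μ = 78.91/20.4 = 3.8681
Minimum integer c = ⌊3.8681⌋ + 1 = 4
Check: 4·20.4 = 81.60 > 78.91, while 3·20.4 = 61.20 ≤ 78.91

Final: 4 servers


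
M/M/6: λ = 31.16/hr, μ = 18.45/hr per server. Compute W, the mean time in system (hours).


a = 1.6889; ρ = 0.2815; P₀ = 0.184628
Lq = P₀·a^c·ρ/(c!(1−ρ)²) = 0.003244
Wq = Lq/λ = 0.003244/31.16 = 0.0001041 hr
W = Wq + 1/μ = 0.0001041 + 0.05420 = 0.05430 hr

Final: 0.05430 hr


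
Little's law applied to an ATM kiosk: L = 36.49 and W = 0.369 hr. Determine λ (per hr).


λ = L/W = 36.49/0.369 = 98.8889 /hr

Final: 98.8889 /hr


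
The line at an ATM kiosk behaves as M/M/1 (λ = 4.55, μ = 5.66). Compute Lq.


ρ = 4.55/5.66 = 0.8039
Lq = ρ²/(1−ρ) = 0.6462/0.1961 = 3.2952

Final: 3.2952


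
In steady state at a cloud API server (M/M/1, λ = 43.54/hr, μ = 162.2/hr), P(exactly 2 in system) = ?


ρ = 43.54/162.2 = 0.2684
P_n = (1−ρ)·ρ^n = (1 − 0.2684)·0.2684^2 = 0.7316·0.072057 = 0.052714

Final: 0.052714


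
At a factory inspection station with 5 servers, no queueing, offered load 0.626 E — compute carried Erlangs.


B(5,0.626) = 0.0004284 (Erlang-B)
Carried load = a(1 − B) = 0.626·(1 − 0.0004284) = 0.626·0.999572 = 0.6257 E

Final: 0.6257 Erlangs


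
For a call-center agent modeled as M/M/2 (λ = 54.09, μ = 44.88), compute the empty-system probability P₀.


a = λ/μ = 54.09/44.88 = 1.2052; ρ = a/c = 0.6026
Σ_{k=0}^{1} a^k/k! (terms k=0..1) = 1.00000 + 1.20521 = 2.20521
Tail: a^2/(2!(1−ρ)) = 1.45254/(2·0.3974) = 1.82759
P₀ = 1/(2.20521 + 1.82759) = 1/4.03280 = 0.247967

Final: 0.247967


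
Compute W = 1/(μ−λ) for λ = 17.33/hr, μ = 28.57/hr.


W = 1/(μ−λ) = 1/(28.57 − 17.33) = 1/11.24 = 0.08897 hr

Final: 0.08897 hr


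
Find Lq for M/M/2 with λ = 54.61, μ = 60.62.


a = λ/μ = 0.9009; ρ = a/2 = 0.4504
P₀ = 0.378902
Lq = P₀·a^c·ρ / (c!·(1−ρ)²) = 0.378902·0.81154·0.4504/(2·0.30203)
= 0.22929

Final: 0.22929


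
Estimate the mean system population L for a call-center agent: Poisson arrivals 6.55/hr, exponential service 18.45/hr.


ρ = λ/μ = 6.55/18.45 = 0.3550
L = ρ/(1−ρ) = 0.3550/(1 − 0.3550) = 0.3550/0.6450 = 0.5504

Final: 0.5504


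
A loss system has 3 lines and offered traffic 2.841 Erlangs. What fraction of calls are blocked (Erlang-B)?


B(c,a) = (a^c/c!) / Σ_{k=0}^{c} a^k/k!
a^3/3! = 3.821752
Σ terms (k=0..3): 1.00000 + 2.84100 + 4.03564 + 3.82175 = 11.698392
B = 3.821752/11.698392 = 0.326690

Final: 0.326690


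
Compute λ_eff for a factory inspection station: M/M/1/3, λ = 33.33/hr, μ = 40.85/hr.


ρ = 0.8159; P_K = (1−ρ)ρ^3/(1−ρ^4) = 0.179571
λ_eff = λ(1 − P_K) = 33.33·(1 − 0.179571) = 33.33·0.820429 = 27.3449 /hr

Final: 27.3449 /hr


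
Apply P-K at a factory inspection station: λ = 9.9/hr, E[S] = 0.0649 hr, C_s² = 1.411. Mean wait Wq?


ρ = λ·E[S] = 9.9·0.0649 = 0.6425
E[S²] = E[S]²(1+C_s²) = 0.0649²·(1+1.411) = 0.010155
Wq = λ·E[S²]/(2(1−ρ)) = 9.9·0.010155/(2·0.3575) = 0.14061 hr

Final: 0.14061 hr


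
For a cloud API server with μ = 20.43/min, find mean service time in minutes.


Mean service time = 1/μ = 1/20.43 minute = 0.04895 minute
In minutes: 0.04895 × 1 = 0.04895 min

Final: 0.04895 min


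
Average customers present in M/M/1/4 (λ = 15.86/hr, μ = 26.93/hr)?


ρ = 15.86/26.93 = 0.5889
L = ρ[1 − (K+1)ρ^K + Kρ^(K+1)] / [(1−ρ)(1−ρ^(K+1))]
Numerator: 0.5889·(1 − 5·0.120300 + 4·0.070849) = 0.401591
Denominator: (0.4111)·(0.929151) = 0.381942
L = 0.401591/0.381942 = 1.0514

Final: 1.0514


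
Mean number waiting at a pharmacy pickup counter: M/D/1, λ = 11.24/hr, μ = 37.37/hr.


ρ = 11.24/37.37 = 0.3008
M/D/1: Lq = ρ²/(2(1−ρ)) = 0.09047/(2·0.6992) = 0.06469

Final: 0.06469


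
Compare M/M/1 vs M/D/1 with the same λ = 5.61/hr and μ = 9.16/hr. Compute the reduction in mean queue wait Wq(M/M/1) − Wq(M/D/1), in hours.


ρ = 5.61/9.16 = 0.6124
Wq(M/M/1) = ρ/(μ−λ) = 0.6124/3.55 = 0.17252 hr
Wq(M/D/1) = ρ/(2(μ−λ)) = 0.08626 hr
Savings = 0.17252 − 0.08626 = 0.08626 hr

Final: 0.08626 hr


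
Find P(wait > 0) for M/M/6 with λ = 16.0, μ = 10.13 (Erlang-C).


a = λ/μ = 1.5795; ρ = a/6 = 0.2632
P₀ = 0.206014 (from M/M/c formula)
C(c,a) = [a^c/(c!(1−ρ))]·P₀ = [15.52613/(720·0.7368)]·0.206014
= 0.02927·0.206014 = 0.006030

Final: 0.006030


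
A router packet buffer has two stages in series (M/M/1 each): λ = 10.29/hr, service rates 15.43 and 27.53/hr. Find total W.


Each node sees arrival rate λ = 10.29/hr (tandem ⇒ throughput preserved).
W₁ = 1/(μ₁−λ) = 1/(15.43−10.29) = 0.19455 hr
W₂ = 1/(μ₂−λ) = 1/(27.53−10.29) = 0.05800 hr
W_total = W₁ + W₂ = 0.19455 + 0.05800 = 0.25256 hr

Final: 0.25256 hr


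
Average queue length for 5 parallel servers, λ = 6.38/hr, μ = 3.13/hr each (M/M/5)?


a = λ/μ = 2.0383; ρ = a/5 = 0.4077
P₀ = 0.129173
Lq = P₀·a^c·ρ / (c!·(1−ρ)²) = 0.129173·35.18696·0.4077/(120·0.35086)
= 0.04401

Final: 0.04401


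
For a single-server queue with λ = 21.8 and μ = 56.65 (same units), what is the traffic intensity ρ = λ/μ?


ρ = λ/μ = 21.8/56.65 = 0.3848

Final: 0.3848


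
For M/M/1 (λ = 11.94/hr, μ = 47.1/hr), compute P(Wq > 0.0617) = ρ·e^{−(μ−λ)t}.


ρ = 11.94/47.1 = 0.2535
P(Wq > t) = ρ·e^{−(μ−λ)t} = 0.2535·e^{−2.1694}
= 0.2535·0.114249 = 0.028963

Final: 0.028963


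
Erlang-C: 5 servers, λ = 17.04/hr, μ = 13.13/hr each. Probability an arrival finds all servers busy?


a = λ/μ = 1.2978; ρ = a/5 = 0.2596
P₀ = 0.272936 (from M/M/c formula)
C(c,a) = [a^c/(c!(1−ρ))]·P₀ = [3.68150/(120·0.7404)]·0.272936
= 0.04143·0.272936 = 0.011309

Final: 0.011309


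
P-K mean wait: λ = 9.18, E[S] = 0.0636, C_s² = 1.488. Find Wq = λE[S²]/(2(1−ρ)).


ρ = λ·E[S] = 9.18·0.0636 = 0.5838
E[S²] = E[S]²(1+C_s²) = 0.0636²·(1+1.488) = 0.010064
Wq = λ·E[S²]/(2(1−ρ)) = 9.18·0.010064/(2·0.4162) = 0.11100 hr

Final: 0.11100 hr


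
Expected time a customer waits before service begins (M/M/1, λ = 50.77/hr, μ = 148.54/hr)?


ρ = 50.77/148.54 = 0.3418
Wq = ρ/(μ−λ) = 0.3418/(148.54 − 50.77) = 0.3418/97.77 = 0.003496 hr

Final: 0.003496 hr


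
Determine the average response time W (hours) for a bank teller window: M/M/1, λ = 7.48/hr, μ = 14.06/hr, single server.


W = 1/(μ−λ) = 1/(14.06 − 7.48) = 1/6.58 = 0.1520 hr

Final: 0.1520 hr


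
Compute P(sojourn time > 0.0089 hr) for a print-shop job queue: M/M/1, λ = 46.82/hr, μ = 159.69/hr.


W ~ Exponential(μ−λ) for M/M/1.
μ − λ = 159.69 − 46.82 = 112.8700
P(W > t) = e^{−(μ−λ)t} = e^{−1.0045} = 0.366212

Final: 0.366212


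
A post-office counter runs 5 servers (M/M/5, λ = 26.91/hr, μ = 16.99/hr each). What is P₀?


a = λ/μ = 26.91/16.99 = 1.5839; ρ = a/c = 0.3168
Σ_{k=0}^{4} a^k/k! (terms k=0..4) = 1.00000 + 1.58387 + 1.25433 + 0.66223 + 0.26222 = 4.76265
Tail: a^5/(5!(1−ρ)) = 9.96785/(120·0.6832) = 0.12158
P₀ = 1/(4.76265 + 0.12158) = 1/4.88423 = 0.204740

Final: 0.204740


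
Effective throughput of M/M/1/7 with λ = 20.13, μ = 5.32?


ρ = 3.7838; P_K = (1−ρ)ρ^7/(1−ρ^8) = 0.735735
λ_eff = λ(1 − P_K) = 20.13·(1 − 0.735735) = 20.13·0.264265 = 5.3196 /hr

Final: 5.3196 /hr


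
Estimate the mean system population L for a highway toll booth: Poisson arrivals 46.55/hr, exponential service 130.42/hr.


ρ = λ/μ = 46.55/130.42 = 0.3569
L = ρ/(1−ρ) = 0.3569/(1 − 0.3569) = 0.3569/0.6431 = 0.5550

Final: 0.5550


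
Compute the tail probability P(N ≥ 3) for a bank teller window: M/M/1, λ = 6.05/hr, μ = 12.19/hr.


ρ = 6.05/12.19 = 0.4963
P(N ≥ n) = ρ^n = 0.4963^3 = 0.122252

Final: 0.122252


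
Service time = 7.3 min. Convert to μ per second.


μ = 1/(service time) in consistent units.
1 second = 0.0166667 min, so μ = 0.0166667/7.3 = 0.002283 per second

Final: 0.002283 /sec


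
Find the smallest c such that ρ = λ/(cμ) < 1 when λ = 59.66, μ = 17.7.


Stability requires cμ > λ ⇔ c > λ/μ.
λ/μ = 59.66/17.7 = 3.3706
Minimum integer c = ⌊3.3706⌋ + 1 = 4
Check: 4·17.7 = 70.80 > 59.66, while 3·17.7 = 53.10 ≤ 59.66

Final: 4 servers


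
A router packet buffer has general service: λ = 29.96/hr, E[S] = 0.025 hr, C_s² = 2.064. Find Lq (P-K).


ρ = λ·E[S] = 29.96·0.025 = 0.7490
Lq = ρ²(1+C_s²)/(2(1−ρ)) = 0.5610·(1+2.064)/(2·0.2510)
= 0.5610·3.0640/0.5020 = 3.42412

Final: 3.42412


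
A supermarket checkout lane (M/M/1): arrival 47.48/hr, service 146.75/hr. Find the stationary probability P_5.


ρ = 47.48/146.75 = 0.3235
P_n = (1−ρ)·ρ^n = (1 − 0.3235)·0.3235^5 = 0.6765·0.003545 = 0.002398

Final: 0.002398


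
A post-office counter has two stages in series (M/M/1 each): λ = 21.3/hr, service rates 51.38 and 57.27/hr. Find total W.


Each node sees arrival rate λ = 21.3/hr (tandem ⇒ throughput preserved).
W₁ = 1/(μ₁−λ) = 1/(51.38−21.3) = 0.03324 hr
W₂ = 1/(μ₂−λ) = 1/(57.27−21.3) = 0.02780 hr
W_total = W₁ + W₂ = 0.03324 + 0.02780 = 0.06105 hr

Final: 0.06105 hr


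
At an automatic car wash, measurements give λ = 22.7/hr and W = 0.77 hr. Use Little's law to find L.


L = λW = 22.7·0.77 = 17.4790

Final: 17.4790


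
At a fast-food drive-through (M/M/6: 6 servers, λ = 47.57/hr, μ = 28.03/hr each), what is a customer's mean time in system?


a = 1.6971; ρ = 0.2829; P₀ = 0.183113
Lq = P₀·a^c·ρ/(c!(1−ρ)²) = 0.003342
Wq = Lq/λ = 0.003342/47.57 = 0.00007025 hr
W = Wq + 1/μ = 0.00007025 + 0.03568 = 0.03575 hr

Final: 0.03575 hr


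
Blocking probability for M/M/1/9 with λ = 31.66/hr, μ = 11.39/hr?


ρ = λ/μ = 31.66/11.39 = 2.7796
P_K = (1−ρ)ρ^K/(1−ρ^(K+1)) = (-1.7796·9905.688756)/(1 − 27534.162074)
= -17628.473318/-27533.162074 = 0.640263

Final: 0.640263


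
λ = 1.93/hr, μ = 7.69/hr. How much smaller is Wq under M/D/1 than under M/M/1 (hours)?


ρ = 1.93/7.69 = 0.2510
Wq(M/M/1) = ρ/(μ−λ) = 0.2510/5.76 = 0.04357 hr
Wq(M/D/1) = ρ/(2(μ−λ)) = 0.02179 hr
Savings = 0.04357 − 0.02179 = 0.02179 hr

Final: 0.02179 hr


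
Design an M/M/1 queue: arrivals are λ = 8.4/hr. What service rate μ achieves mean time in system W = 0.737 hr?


W = 1/(μ−λ) ⇒ μ − λ = 1/W = 1/0.737 = 1.3569
μ = λ + 1/W = 8.4 + 1.3569 = 9.7569 per hr

Final: 9.7569 /hr


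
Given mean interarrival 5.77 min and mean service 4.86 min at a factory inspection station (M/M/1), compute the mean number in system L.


λ = 60/5.77 = 10.3986 /hr
μ = 60/4.86 = 12.3457 /hr
ρ = λ/μ = 10.3986/12.3457 = 0.8423
L = ρ/(1−ρ) = 0.8423/0.1577 = 5.3407

Final: 5.3407


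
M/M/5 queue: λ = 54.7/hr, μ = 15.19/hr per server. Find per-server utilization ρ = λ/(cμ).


ρ = λ/(cμ) = 54.7/(5·15.19) = 54.7/75.95 = 0.7202

Final: 0.7202


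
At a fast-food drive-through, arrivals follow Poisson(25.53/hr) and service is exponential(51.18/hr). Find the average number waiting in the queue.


ρ = 25.53/51.18 = 0.4988
Lq = ρ²/(1−ρ) = 0.2488/0.5012 = 0.4965

Final: 0.4965


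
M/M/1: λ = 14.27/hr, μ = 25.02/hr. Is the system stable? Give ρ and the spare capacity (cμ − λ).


Total capacity cμ = 1·25.02 = 25.02/hr
ρ = λ/(cμ) = 14.27/25.02 = 0.5703
Stable ⇔ ρ < 1: YES
Spare capacity = cμ − λ = 25.02 − 14.27 = 10.75/hr

Final: ρ = 0.5703; stable; margin = 10.75/hr


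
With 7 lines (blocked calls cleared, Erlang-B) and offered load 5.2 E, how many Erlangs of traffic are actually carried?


B(7,5.2) = 0.133182 (Erlang-B)
Carried load = a(1 − B) = 5.2·(1 − 0.133182) = 5.2·0.866818 = 4.5075 E

Final: 4.5075 Erlangs


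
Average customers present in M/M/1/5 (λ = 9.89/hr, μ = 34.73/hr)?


ρ = 9.89/34.73 = 0.2848
L = ρ[1 − (K+1)ρ^K + Kρ^(K+1)] / [(1−ρ)(1−ρ^(K+1))]
Numerator: 0.2848·(1 − 6·0.001873 + 5·0.0005333) = 0.282328
Denominator: (0.7152)·(0.999467) = 0.714850
L = 0.282328/0.714850 = 0.3949

Final: 0.3949


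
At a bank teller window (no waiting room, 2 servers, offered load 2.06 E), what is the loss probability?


B(c,a) = (a^c/c!) / Σ_{k=0}^{c} a^k/k!
a^2/2! = 2.121800
Σ terms (k=0..2): 1.00000 + 2.06000 + 2.12180 = 5.181800
B = 2.121800/5.181800 = 0.409472

Final: 0.409472


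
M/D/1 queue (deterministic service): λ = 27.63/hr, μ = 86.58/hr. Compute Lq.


ρ = 27.63/86.58 = 0.3191
M/D/1: Lq = ρ²/(2(1−ρ)) = 0.1018/(2·0.6809) = 0.07479

Final: 0.07479


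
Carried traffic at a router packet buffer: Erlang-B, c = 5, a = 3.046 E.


B(5,3.046) = 0.114002 (Erlang-B)
Carried load = a(1 − B) = 3.046·(1 − 0.114002) = 3.046·0.885998 = 2.6988 E

Final: 2.6988 Erlangs


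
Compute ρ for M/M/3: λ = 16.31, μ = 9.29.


ρ = λ/(cμ) = 16.31/(3·9.29) = 16.31/27.87 = 0.5852

Final: 0.5852


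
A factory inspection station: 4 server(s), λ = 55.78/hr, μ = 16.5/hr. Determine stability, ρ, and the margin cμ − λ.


Total capacity cμ = 4·16.5 = 66.00/hr
ρ = λ/(cμ) = 55.78/66.00 = 0.8452
Stable ⇔ ρ < 1: YES
Spare capacity = cμ − λ = 66.00 − 55.78 = 10.22/hr

Final: ρ = 0.8452; stable; margin = 10.22/hr


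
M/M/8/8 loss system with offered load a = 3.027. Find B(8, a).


B(c,a) = (a^c/c!) / Σ_{k=0}^{c} a^k/k!
a^8/8! = 0.174815
Σ terms (k=0..8): 1.00000 + 3.02700 + 4.58136 + 4.62260 + 3.49815 + 2.11778 + 1.06842 + 0.46202 + 0.17482 = 20.552142
B = 0.174815/20.552142 = 0.008506

Final: 0.008506


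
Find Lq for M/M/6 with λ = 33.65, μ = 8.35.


a = λ/μ = 4.0299; ρ = a/6 = 0.6717
P₀ = 0.016123
Lq = P₀·a^c·ρ / (c!·(1−ρ)²) = 0.016123·4283.42886·0.6717/(720·0.10781)
= 0.59757

Final: 0.59757


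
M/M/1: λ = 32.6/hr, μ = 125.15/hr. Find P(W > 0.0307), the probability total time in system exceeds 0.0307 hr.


W ~ Exponential(μ−λ) for M/M/1.
μ − λ = 125.15 − 32.6 = 92.5500
P(W > t) = e^{−(μ−λ)t} = e^{−2.8413} = 0.058351

Final: 0.058351


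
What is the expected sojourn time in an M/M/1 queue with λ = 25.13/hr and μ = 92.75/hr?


W = 1/(μ−λ) = 1/(92.75 − 25.13) = 1/67.62 = 0.01479 hr

Final: 0.01479 hr


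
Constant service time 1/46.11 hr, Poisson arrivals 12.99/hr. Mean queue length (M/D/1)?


ρ = 12.99/46.11 = 0.2817
M/D/1: Lq = ρ²/(2(1−ρ)) = 0.07936/(2·0.7183) = 0.05525

Final: 0.05525


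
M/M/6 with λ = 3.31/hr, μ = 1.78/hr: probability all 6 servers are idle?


a = λ/μ = 3.31/1.78 = 1.8596; ρ = a/c = 0.3099
Σ_{k=0}^{5} a^k/k! (terms k=0..5) = 1.00000 + 1.85955 + 1.72896 + 1.07170 + 0.49822 + 0.18529 = 6.34373
Tail: a^6/(6!(1−ρ)) = 41.34738/(720·0.6901) = 0.08322
P₀ = 1/(6.34373 + 0.08322) = 1/6.42694 = 0.155595

Final: 0.155595


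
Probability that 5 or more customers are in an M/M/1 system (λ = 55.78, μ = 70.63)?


ρ = 55.78/70.63 = 0.7897
P(N ≥ n) = ρ^n = 0.7897^5 = 0.307218

Final: 0.307218


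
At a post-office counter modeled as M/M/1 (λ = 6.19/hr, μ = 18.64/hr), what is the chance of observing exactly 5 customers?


ρ = 6.19/18.64 = 0.3321
P_n = (1−ρ)·ρ^n = (1 − 0.3321)·0.3321^5 = 0.6679·0.004039 = 0.002697

Final: 0.002697


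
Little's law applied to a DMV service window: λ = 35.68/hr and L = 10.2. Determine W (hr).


W = L/λ = 10.2/35.68 = 0.2859 hr

Final: 0.2859 hr


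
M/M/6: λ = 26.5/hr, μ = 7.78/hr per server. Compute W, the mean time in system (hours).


a = 3.4062; ρ = 0.5677; P₀ = 0.032010
Lq = P₀·a^c·ρ/(c!(1−ρ)²) = 0.21090
Wq = Lq/λ = 0.21090/26.5 = 0.007959 hr
W = Wq + 1/μ = 0.007959 + 0.12853 = 0.13649 hr

Final: 0.13649 hr


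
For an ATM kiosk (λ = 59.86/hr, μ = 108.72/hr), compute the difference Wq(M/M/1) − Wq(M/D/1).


ρ = 59.86/108.72 = 0.5506
Wq(M/M/1) = ρ/(μ−λ) = 0.5506/48.86 = 0.01127 hr
Wq(M/D/1) = ρ/(2(μ−λ)) = 0.005634 hr
Savings = 0.01127 − 0.005634 = 0.005634 hr

Final: 0.005634 hr


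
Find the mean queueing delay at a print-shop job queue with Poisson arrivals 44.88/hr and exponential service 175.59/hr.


ρ = 44.88/175.59 = 0.2556
Wq = ρ/(μ−λ) = 0.2556/(175.59 − 44.88) = 0.2556/130.71 = 0.001955 hr

Final: 0.001955 hr


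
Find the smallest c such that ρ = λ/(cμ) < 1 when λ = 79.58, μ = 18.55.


Stability requires cμ > λ ⇔ c > λ/μ.
λ/μ = 79.58/18.55 = 4.2900
Minimum integer c = ⌊4.2900⌋ + 1 = 5
Check: 5·18.55 = 92.75 > 79.58, while 4·18.55 = 74.20 ≤ 79.58

Final: 5 servers


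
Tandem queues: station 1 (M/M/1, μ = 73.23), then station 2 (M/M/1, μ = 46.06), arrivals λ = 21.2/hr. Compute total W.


Each node sees arrival rate λ = 21.2/hr (tandem ⇒ throughput preserved).
W₁ = 1/(μ₁−λ) = 1/(73.23−21.2) = 0.01922 hr
W₂ = 1/(μ₂−λ) = 1/(46.06−21.2) = 0.04023 hr
W_total = W₁ + W₂ = 0.01922 + 0.04023 = 0.05944 hr

Final: 0.05944 hr


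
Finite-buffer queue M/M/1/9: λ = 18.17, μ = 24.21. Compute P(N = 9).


ρ = λ/μ = 18.17/24.21 = 0.7505
P_K = (1−ρ)ρ^K/(1−ρ^(K+1)) = (0.2495·0.075551)/(1 − 0.056702)
= 0.018849/0.943298 = 0.019982

Final: 0.019982


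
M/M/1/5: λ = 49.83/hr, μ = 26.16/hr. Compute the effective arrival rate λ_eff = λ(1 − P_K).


ρ = 1.9048; P_K = (1−ρ)ρ^5/(1−ρ^6) = 0.485172
λ_eff = λ(1 − P_K) = 49.83·(1 − 0.485172) = 49.83·0.514828 = 25.6539 /hr

Final: 25.6539 /hr


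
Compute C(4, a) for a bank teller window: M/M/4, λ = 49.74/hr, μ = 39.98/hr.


a = λ/μ = 1.2441; ρ = a/4 = 0.3110
P₀ = 0.287036 (from M/M/c formula)
C(c,a) = [a^c/(c!(1−ρ))]·P₀ = [2.39581/(24·0.6890)]·0.287036
= 0.14489·0.287036 = 0.041589

Final: 0.041589


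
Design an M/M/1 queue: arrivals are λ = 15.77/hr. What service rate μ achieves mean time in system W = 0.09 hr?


W = 1/(μ−λ) ⇒ μ − λ = 1/W = 1/0.09 = 11.1111
μ = λ + 1/W = 15.77 + 11.1111 = 26.8811 per hr

Final: 26.8811 /hr


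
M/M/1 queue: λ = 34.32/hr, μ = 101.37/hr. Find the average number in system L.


ρ = λ/μ = 34.32/101.37 = 0.3386
L = ρ/(1−ρ) = 0.3386/(1 − 0.3386) = 0.3386/0.6614 = 0.5119

Final: 0.5119


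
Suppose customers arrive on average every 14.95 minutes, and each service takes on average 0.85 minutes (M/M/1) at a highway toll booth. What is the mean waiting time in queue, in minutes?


λ = 60/14.95 = 4.0134 /hr
μ = 60/0.85 = 70.5882 /hr
ρ = λ/μ = 4.0134/70.5882 = 0.05686
Wq = ρ/(μ−λ) = 0.05686/(70.5882−4.0134) = 0.0008540 hr
In minutes: 0.0008540·60 = 0.05124 min

Final: 0.05124 min


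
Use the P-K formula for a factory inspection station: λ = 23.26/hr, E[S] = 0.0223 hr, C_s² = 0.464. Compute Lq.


ρ = λ·E[S] = 23.26·0.0223 = 0.5187
Lq = ρ²(1+C_s²)/(2(1−ρ)) = 0.2690·(1+0.464)/(2·0.4813)
= 0.2690·1.4640/0.9626 = 0.40919

Final: 0.40919


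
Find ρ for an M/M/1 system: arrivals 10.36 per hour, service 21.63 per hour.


ρ = λ/μ = 10.36/21.63 = 0.4790

Final: 0.4790


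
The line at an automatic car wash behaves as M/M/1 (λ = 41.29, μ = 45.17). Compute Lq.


ρ = 41.29/45.17 = 0.9141
Lq = ρ²/(1−ρ) = 0.8356/0.08590 = 9.7277

Final: 9.7277


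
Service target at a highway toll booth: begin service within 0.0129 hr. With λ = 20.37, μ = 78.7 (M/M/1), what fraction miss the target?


ρ = 20.37/78.7 = 0.2588
P(Wq > t) = ρ·e^{−(μ−λ)t} = 0.2588·e^{−0.7525}
= 0.2588·0.471207 = 0.121963

Final: 0.121963


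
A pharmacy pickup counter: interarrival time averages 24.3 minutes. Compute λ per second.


λ = 1/(interarrival time) in consistent units.
1 second = 0.0166667 min, so λ = 0.0166667/24.3 = 0.0006859 per second

Final: 0.0006859 /sec


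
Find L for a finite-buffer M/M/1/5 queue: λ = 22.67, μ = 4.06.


ρ = 22.67/4.06 = 5.5837
L = ρ[1 − (K+1)ρ^K + Kρ^(K+1)] / [(1−ρ)(1−ρ^(K+1))]
Numerator: 5.5837·(1 − 6·5427.844944 + 5·30307.695781) = 664311.457535
Denominator: (-4.5837)·(-30306.695781) = 138918.130171
L = 664311.457535/138918.130171 = 4.7820

Final: 4.7820


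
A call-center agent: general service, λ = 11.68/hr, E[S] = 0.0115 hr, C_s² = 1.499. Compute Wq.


ρ = λ·E[S] = 11.68·0.0115 = 0.1343
E[S²] = E[S]²(1+C_s²) = 0.0115²·(1+1.499) = 0.0003305
Wq = λ·E[S²]/(2(1−ρ)) = 11.68·0.0003305/(2·0.8657) = 0.002230 hr

Final: 0.002230 hr


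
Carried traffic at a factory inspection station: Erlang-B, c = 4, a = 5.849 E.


B(4,5.849) = 0.459751 (Erlang-B)
Carried load = a(1 − B) = 5.849·(1 − 0.459751) = 5.849·0.540249 = 3.1599 E

Final: 3.1599 Erlangs


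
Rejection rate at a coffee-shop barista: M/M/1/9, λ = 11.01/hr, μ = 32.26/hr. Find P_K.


ρ = λ/μ = 11.01/32.26 = 0.3413
P_K = (1−ρ)ρ^K/(1−ρ^(K+1)) = (0.6587·0.00006282)/(1 − 0.00002144)
= 0.00004138/0.999979 = 0.00004138

Final: 0.00004138
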